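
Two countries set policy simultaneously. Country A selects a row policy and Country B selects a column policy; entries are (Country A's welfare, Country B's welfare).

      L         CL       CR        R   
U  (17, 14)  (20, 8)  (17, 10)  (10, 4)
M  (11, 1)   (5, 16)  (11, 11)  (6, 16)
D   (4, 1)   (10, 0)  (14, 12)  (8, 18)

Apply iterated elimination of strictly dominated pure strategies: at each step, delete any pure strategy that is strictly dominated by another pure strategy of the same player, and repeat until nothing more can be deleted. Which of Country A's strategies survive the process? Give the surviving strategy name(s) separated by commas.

U

Row M is eliminated: U beats it against every remaining column (L: 17>11, CL: 20>5, CR: 17>11, R: 10>6).
Row D is eliminated: U beats it against every remaining column (L: 17>4, CL: 20>10, CR: 17>14, R: 10>8).
For Country B, L strictly dominates CL on the remaining rows (U: 14>8); eliminate CL.
Column CR is eliminated: L beats it against every remaining row (U: 14>10).
Column R is eliminated: L beats it against every remaining row (U: 14>4).
Among the remaining strategies, none is strictly dominated by another pure strategy of the same player, so the elimination stops.
Surviving strategies — Country A: {U}; Country B: {L}.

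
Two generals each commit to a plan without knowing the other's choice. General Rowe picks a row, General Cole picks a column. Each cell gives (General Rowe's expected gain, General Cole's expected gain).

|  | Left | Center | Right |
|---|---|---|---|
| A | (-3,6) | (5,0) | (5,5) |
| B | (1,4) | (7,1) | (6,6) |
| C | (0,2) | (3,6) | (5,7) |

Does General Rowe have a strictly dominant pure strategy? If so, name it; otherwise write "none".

B vs A: Left: 1>-3, Center: 7>5, Right: 6>5.
B vs C: Left: 1>0, Center: 7>3, Right: 6>5.
B strictly beats every other strategy against every opponent action, so it is strictly dominant.

B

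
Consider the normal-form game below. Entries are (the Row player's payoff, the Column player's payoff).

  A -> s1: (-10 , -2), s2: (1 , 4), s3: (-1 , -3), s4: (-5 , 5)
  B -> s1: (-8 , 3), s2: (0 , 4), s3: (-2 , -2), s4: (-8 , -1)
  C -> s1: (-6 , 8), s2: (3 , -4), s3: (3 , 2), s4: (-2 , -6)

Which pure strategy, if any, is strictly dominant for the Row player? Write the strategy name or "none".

C vs A: s1: -6>-10, s2: 3>1, s3: 3>-1, s4: -2>-5.
C vs B: s1: -6>-8, s2: 3>0, s3: 3>-2, s4: -2>-8.
C strictly beats every other strategy against every opponent action, so it is strictly dominant.

C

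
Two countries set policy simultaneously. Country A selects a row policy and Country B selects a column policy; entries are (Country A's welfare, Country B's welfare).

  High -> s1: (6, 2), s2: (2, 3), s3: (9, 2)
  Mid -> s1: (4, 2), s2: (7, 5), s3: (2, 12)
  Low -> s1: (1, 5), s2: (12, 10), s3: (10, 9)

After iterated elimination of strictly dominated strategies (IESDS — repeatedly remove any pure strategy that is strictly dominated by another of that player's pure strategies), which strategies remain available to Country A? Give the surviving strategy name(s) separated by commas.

Low

For Country B, s2 strictly dominates s1 on the remaining rows (High: 3>2, Mid: 5>2, Low: 10>5); eliminate s1.
For Country A, Low strictly dominates High on the remaining columns (s2: 12>2, s3: 10>9); eliminate High.
Country A's strategy Mid is strictly dominated by Low (s2: 12>7, s3: 10>2) and is removed.
Country B's strategy s3 is strictly dominated by s2 (Low: 10>9) and is removed.
Among the remaining strategies, none is strictly dominated by another pure strategy of the same player, so the elimination stops.
Surviving strategies — Country A: {Low}; Country B: {s2}.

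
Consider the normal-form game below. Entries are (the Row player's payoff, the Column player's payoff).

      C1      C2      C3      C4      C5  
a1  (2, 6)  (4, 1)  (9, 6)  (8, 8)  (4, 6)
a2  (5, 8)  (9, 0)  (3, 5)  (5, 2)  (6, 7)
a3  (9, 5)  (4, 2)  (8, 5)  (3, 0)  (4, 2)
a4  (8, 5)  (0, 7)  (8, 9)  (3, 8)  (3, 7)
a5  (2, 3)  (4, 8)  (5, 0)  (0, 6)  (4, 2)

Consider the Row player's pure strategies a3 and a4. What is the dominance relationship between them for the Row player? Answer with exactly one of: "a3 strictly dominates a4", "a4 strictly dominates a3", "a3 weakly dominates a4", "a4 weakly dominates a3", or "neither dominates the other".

Compare a3 to a4 across every action of the Column player: C1: 9>8, C2: 4>0, C3: 8=8, C4: 3=3, C5: 4>3.
a3 is at least as good everywhere and strictly better somewhere (tied only at C3, C4), so a3 weakly but not strictly dominates a4.

a3 weakly dominates a4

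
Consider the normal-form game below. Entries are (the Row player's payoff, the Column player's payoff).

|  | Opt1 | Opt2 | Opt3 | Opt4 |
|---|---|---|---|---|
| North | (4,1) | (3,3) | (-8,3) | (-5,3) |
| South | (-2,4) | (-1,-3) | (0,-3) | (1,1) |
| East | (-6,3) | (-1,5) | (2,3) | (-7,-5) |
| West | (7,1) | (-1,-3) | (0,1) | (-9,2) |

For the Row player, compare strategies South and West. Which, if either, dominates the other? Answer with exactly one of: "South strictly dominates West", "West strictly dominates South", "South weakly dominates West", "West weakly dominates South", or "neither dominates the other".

Compare South to West across each opponent action: Opt1: -2<7, Opt2: -1=-1, Opt3: 0=0, Opt4: 1>-9.
South does better at Opt4 but worse at Opt1; neither strategy dominates the other.

neither dominates the other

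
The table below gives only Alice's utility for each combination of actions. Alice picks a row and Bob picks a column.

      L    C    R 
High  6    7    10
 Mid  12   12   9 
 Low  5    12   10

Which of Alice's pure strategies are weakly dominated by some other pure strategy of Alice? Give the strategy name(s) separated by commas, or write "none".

High is not dominated — it holds its own against Mid at R (10>9); Low at L (6>5).
Nothing dominates Mid: High at L (12>6); Low at L (12>5).
Low: no other strategy beats it everywhere (High at C (12>7); Mid at R (10>9)).

none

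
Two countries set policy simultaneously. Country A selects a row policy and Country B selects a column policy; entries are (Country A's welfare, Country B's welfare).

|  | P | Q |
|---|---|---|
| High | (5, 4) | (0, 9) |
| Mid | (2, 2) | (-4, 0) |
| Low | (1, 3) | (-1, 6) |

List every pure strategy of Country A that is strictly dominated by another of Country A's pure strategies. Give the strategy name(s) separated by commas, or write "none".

Mid, Low

High: no other strategy beats it everywhere (Mid at P (5>2); Low at P (5>1)).
Mid is strictly dominated by High (P: 5>2, Q: 0>-4).
Low is strictly dominated by High (P: 5>1, Q: 0>-1).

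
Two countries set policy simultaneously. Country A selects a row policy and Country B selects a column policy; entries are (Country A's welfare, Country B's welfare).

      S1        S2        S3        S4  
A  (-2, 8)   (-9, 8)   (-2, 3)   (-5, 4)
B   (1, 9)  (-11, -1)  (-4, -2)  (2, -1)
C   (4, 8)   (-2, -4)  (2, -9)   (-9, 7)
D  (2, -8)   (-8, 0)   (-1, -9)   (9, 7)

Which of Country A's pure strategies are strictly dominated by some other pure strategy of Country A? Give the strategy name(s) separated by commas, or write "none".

A is strictly dominated by D (S1: 2>-2, S2: -8>-9, S3: -1>-2, S4: 9>-5).
B: dominated, since D does at least as well everywhere (S1: 2>1, S2: -8>-11, S3: -1>-4, S4: 9>2).
C: no other strategy beats it everywhere (A at S1 (4>-2); B at S1 (4>1); D at S1 (4>2)).
D is not dominated — it holds its own against A at S1 (2>-2); B at S1 (2>1); C at S4 (9>-9).

A, B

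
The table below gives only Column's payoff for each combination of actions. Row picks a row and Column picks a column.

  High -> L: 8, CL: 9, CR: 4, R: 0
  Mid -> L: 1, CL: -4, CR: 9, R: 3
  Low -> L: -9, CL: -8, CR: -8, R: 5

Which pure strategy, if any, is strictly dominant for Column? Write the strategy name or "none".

L fails to dominate CL at High (8<9).
CL fails to dominate L at Mid (-4<1).
CR fails to dominate L at High (4<8).
R fails to dominate L at High (0<8).
No single strategy dominates all the others.

none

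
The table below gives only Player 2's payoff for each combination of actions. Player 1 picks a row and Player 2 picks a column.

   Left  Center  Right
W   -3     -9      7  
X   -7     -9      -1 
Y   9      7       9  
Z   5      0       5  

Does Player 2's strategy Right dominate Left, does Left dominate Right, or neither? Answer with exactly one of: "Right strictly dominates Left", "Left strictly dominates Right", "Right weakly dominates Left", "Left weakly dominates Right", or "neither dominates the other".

Right weakly dominates Left

Compare Right to Left across every action of Player 1: W: 7>-3, X: -1>-7, Y: 9=9, Z: 5=5.
Right is at least as good everywhere and strictly better somewhere (tied only at Y, Z), so Right weakly but not strictly dominates Left.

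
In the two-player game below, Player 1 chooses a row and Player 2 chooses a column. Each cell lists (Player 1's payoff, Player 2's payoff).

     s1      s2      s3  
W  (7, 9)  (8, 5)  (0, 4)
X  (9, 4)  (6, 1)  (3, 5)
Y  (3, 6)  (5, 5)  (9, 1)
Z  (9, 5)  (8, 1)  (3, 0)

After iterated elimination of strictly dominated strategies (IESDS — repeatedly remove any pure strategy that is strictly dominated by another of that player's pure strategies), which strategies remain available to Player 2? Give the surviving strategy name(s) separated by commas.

Player 2's strategy s2 is strictly dominated by s1 (W: 9>5, X: 4>1, Y: 6>5, Z: 5>1) and is removed.
Player 1's strategy W is strictly dominated by X (s1: 9>7, s3: 3>0) and is removed.
Among the remaining strategies, none is strictly dominated by another pure strategy of the same player, so the elimination stops.
Surviving strategies — Player 1: {X, Y, Z}; Player 2: {s1, s3}.

s1, s3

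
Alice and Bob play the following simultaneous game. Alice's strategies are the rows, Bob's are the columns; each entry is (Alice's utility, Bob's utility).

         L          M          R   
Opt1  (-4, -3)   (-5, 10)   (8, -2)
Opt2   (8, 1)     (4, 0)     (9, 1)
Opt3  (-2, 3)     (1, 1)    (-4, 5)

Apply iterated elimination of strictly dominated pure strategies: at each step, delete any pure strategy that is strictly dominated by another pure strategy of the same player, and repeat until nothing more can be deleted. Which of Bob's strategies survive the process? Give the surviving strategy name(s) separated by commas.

L, R

Alice's strategy Opt1 is strictly dominated by Opt2 (L: 8>-4, M: 4>-5, R: 9>8) and is removed.
For Alice, Opt2 strictly dominates Opt3 on the remaining columns (L: 8>-2, M: 4>1, R: 9>-4); eliminate Opt3.
For Bob, L strictly dominates M on the remaining rows (Opt2: 1>0); eliminate M.
Among the remaining strategies, none is strictly dominated by another pure strategy of the same player, so the elimination stops.
Surviving strategies — Alice: {Opt2}; Bob: {L, R}.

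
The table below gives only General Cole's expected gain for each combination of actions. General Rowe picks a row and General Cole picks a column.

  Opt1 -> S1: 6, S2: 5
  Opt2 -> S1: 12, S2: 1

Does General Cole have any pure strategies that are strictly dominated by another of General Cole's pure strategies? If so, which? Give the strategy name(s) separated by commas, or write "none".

S1: no other strategy beats it everywhere (S2 at Opt1 (6>5)).
S2 is strictly dominated by S1 (Opt1: 6>5, Opt2: 12>1).

S2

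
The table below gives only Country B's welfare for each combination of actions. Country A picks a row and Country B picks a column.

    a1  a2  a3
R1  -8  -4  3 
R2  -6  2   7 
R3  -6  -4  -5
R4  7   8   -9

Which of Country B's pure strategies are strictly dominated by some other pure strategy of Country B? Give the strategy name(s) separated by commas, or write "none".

a1: dominated, since a2 does at least as well everywhere (R1: -4>-8, R2: 2>-6, R3: -4>-6, R4: 8>7).
Nothing dominates a2: a1 at R1 (-4>-8); a3 at R3 (-4>-5).
a3 is not dominated — it holds its own against a1 at R1 (3>-8); a2 at R1 (3>-4).

a1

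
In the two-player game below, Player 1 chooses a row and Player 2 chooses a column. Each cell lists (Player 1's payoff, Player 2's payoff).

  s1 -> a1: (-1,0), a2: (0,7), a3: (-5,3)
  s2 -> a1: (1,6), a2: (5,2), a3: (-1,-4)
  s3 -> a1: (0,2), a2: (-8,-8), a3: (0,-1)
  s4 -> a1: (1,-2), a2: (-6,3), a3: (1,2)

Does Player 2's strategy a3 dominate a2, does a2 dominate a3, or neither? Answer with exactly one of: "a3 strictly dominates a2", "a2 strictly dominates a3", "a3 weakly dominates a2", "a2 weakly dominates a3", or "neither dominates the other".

neither dominates the other

a3's payoffs vs a2's, by Player 1's action — s1: 3<7, s2: -4<2, s3: -1>-8, s4: 2<3.
a3 does better at s3 but worse at s1, s2, s4; neither strategy dominates the other.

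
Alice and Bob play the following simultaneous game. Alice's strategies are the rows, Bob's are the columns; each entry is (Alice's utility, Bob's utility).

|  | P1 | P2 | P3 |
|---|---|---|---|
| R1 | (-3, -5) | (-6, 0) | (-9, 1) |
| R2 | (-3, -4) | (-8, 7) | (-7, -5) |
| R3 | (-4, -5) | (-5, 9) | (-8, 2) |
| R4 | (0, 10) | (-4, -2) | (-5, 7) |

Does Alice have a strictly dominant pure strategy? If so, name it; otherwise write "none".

R4 vs R1: P1: 0>-3, P2: -4>-6, P3: -5>-9.
R4 vs R2: P1: 0>-3, P2: -4>-8, P3: -5>-7.
R4 vs R3: P1: 0>-4, P2: -4>-5, P3: -5>-8.
R4 strictly beats every other strategy against every opponent action, so it is strictly dominant.

R4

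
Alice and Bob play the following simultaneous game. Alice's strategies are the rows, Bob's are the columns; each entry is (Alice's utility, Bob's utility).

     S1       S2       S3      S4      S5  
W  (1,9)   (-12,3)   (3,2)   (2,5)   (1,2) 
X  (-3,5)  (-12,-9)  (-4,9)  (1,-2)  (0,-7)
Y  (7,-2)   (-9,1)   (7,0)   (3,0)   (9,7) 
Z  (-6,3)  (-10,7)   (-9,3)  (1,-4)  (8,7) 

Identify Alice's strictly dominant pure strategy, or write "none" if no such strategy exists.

Y

Y vs W: S1: 7>1, S2: -9>-12, S3: 7>3, S4: 3>2, S5: 9>1.
Y vs X: S1: 7>-3, S2: -9>-12, S3: 7>-4, S4: 3>1, S5: 9>0.
Y vs Z: S1: 7>-6, S2: -9>-10, S3: 7>-9, S4: 3>1, S5: 9>8.
Y strictly beats every other strategy against every opponent action, so it is strictly dominant.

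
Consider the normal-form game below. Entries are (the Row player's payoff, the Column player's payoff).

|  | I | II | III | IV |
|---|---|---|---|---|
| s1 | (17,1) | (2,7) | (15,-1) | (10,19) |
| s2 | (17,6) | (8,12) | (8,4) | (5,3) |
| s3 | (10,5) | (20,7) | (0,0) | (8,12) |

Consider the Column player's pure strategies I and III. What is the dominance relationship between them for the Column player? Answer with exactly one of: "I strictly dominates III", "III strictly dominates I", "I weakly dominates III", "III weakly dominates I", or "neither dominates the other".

I strictly dominates III

Compare I to III across every action of the Row player: s1: 1>-1, s2: 6>4, s3: 5>0.
Every comparison favours I, so I strictly dominates III.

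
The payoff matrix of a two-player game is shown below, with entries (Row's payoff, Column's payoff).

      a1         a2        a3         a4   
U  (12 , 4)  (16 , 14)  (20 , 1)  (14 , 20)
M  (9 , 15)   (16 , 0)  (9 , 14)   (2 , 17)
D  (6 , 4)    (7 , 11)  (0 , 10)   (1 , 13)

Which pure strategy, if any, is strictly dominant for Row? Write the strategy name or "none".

none

U fails to dominate M at a2 (16=16).
M fails to dominate U at a1 (9<12).
D fails to dominate U at a1 (6<12).
No single strategy dominates all the others.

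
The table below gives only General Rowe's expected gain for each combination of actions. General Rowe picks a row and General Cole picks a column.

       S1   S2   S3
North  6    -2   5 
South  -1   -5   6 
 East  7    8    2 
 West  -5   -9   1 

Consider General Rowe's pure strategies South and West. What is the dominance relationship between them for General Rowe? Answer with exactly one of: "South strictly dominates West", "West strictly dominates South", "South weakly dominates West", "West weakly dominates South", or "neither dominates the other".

South's payoffs vs West's, by General Cole's action — S1: -1>-5, S2: -5>-9, S3: 6>1.
South gives a strictly higher payoff against every action of General Cole, so South strictly dominates West.

South strictly dominates West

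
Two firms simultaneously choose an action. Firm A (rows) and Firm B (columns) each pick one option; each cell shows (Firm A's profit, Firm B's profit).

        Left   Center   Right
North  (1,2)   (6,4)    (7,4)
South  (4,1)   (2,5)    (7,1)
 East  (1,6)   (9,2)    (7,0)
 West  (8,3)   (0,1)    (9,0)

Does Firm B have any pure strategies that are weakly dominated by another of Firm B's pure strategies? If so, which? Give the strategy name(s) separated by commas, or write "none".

Right

Nothing dominates Left: Center at East (6>2); Right at East (6>0).
Nothing dominates Center: Left at North (4>2); Right at South (5>1).
Center weakly dominates Right — North: 4=4, South: 5>1, East: 2>0, West: 1>0.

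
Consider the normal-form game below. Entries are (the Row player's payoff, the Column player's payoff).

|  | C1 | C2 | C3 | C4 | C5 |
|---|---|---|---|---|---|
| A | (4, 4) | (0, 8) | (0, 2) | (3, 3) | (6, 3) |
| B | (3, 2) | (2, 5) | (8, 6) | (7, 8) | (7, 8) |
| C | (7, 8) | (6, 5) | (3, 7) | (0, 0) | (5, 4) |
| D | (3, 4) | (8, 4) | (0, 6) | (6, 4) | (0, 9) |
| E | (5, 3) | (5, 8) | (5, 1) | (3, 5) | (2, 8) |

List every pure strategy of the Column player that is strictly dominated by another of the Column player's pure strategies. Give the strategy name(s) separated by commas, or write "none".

none

C1: no other strategy beats it everywhere (C2 at C (8>5); C3 at A (4>2); C4 at A (4>3); C5 at A (4>3)).
C2: no other strategy beats it everywhere (C1 at A (8>4); C3 at A (8>2); C4 at A (8>3); C5 at A (8>3)).
C3 is not dominated — it holds its own against C1 at B (6>2); C2 at B (6>5); C4 at C (7>0); C5 at C (7>4).
C4: no other strategy beats it everywhere (C1 at B (8>2); C2 at B (8>5); C3 at A (3>2); C5 at A (3=3)).
Nothing dominates C5: C1 at B (8>2); C2 at B (8>5); C3 at A (3>2); C4 at A (3=3).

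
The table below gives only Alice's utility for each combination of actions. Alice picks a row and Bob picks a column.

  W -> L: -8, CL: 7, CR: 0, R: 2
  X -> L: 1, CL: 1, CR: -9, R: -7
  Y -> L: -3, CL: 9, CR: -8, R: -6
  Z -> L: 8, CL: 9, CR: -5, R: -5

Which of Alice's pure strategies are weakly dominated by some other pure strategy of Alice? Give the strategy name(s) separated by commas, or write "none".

X, Y

W: no other strategy beats it everywhere (X at CL (7>1); Y at CR (0>-8); Z at CR (0>-5)).
Z weakly dominates X — L: 8>1, CL: 9>1, CR: -5>-9, R: -5>-7.
Y: dominated, since Z does at least as well everywhere (L: 8>-3, CL: 9=9, CR: -5>-8, R: -5>-6).
Nothing dominates Z: W at L (8>-8); X at L (8>1); Y at L (8>-3).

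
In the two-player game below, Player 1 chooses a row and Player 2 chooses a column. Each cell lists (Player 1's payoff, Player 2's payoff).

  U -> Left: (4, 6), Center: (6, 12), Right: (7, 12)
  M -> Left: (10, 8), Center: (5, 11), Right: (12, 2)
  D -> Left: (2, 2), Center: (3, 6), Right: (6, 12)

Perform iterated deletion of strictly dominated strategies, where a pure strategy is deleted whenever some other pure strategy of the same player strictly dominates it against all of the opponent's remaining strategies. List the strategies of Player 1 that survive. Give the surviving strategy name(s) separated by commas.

Player 1's strategy D is strictly dominated by U (Left: 4>2, Center: 6>3, Right: 7>6) and is removed.
Player 2's strategy Left is strictly dominated by Center (U: 12>6, M: 11>8) and is removed.
Among the remaining strategies, none is strictly dominated by another pure strategy of the same player, so the elimination stops.
Surviving strategies — Player 1: {U, M}; Player 2: {Center, Right}.

U, M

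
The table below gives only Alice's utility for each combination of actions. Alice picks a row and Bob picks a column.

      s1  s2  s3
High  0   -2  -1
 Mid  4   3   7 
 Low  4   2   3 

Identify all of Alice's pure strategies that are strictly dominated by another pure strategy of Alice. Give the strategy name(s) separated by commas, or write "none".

High: dominated, since Mid does at least as well everywhere (s1: 4>0, s2: 3>-2, s3: 7>-1).
Nothing dominates Mid: High at s1 (4>0); Low at s1 (4=4).
Nothing dominates Low: High at s1 (4>0); Mid at s1 (4=4).

High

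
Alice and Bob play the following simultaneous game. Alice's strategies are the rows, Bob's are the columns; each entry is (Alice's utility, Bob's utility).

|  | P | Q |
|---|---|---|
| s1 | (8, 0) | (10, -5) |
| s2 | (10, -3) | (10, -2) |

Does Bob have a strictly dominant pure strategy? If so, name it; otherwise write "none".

none

P fails to dominate Q at s2 (-3<-2).
Q fails to dominate P at s1 (-5<0).
No single strategy dominates all the others.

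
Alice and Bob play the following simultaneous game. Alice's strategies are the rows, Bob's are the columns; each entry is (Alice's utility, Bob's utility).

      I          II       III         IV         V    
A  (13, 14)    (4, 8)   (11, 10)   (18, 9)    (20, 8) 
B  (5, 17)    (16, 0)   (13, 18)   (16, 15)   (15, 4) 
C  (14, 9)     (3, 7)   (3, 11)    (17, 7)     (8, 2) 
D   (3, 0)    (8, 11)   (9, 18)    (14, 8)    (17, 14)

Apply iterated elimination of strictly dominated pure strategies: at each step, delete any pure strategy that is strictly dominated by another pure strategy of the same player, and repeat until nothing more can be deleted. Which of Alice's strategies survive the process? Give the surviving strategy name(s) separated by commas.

A, B, C

For Bob, III strictly dominates II on the remaining rows (A: 10>8, B: 18>0, C: 11>7, D: 18>11); eliminate II.
Alice's strategy D is strictly dominated by A (I: 13>3, III: 11>9, IV: 18>14, V: 20>17) and is removed.
Bob's strategy IV is strictly dominated by I (A: 14>9, B: 17>15, C: 9>7) and is removed.
Bob's strategy V is strictly dominated by I (A: 14>8, B: 17>4, C: 9>2) and is removed.
Among the remaining strategies, none is strictly dominated by another pure strategy of the same player, so the elimination stops.
Surviving strategies — Alice: {A, B, C}; Bob: {I, III}.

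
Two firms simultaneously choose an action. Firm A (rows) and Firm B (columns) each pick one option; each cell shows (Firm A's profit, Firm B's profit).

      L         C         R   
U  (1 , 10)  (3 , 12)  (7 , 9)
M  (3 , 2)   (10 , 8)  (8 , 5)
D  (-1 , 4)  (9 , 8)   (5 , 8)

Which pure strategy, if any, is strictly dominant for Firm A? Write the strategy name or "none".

M vs U: L: 3>1, C: 10>3, R: 8>7.
M vs D: L: 3>-1, C: 10>9, R: 8>5.
M strictly beats every other strategy against every opponent action, so it is strictly dominant.

M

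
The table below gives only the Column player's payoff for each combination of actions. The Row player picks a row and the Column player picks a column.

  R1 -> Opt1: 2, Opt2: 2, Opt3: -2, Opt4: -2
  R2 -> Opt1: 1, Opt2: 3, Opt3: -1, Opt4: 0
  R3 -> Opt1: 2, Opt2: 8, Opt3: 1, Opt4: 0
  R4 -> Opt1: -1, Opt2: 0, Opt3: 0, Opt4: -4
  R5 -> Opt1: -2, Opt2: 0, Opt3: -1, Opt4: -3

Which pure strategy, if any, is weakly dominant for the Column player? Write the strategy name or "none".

Opt2

Opt2 vs Opt1: R1: 2=2, R2: 3>1, R3: 8>2, R4: 0>-1, R5: 0>-2.
Opt2 vs Opt3: R1: 2>-2, R2: 3>-1, R3: 8>1, R4: 0=0, R5: 0>-1.
Opt2 vs Opt4: R1: 2>-2, R2: 3>0, R3: 8>0, R4: 0>-4, R5: 0>-3.
Opt2 is at least as good as every other strategy against every opponent action, so it is weakly dominant.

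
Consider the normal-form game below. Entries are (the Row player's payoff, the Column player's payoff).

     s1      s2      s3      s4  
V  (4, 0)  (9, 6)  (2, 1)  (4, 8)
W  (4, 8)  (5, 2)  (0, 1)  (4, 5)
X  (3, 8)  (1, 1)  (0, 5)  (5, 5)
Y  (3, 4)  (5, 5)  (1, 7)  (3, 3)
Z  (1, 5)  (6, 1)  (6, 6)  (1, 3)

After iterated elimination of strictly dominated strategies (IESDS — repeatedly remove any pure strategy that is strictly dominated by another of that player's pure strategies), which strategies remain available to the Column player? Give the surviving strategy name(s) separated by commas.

For the Row player, V strictly dominates Y on the remaining columns (s1: 4>3, s2: 9>5, s3: 2>1, s4: 4>3); eliminate Y.
For the Column player, s4 strictly dominates s2 on the remaining rows (V: 8>6, W: 5>2, X: 5>1, Z: 3>1); eliminate s2.
Among the remaining strategies, none is strictly dominated by another pure strategy of the same player, so the elimination stops.
Surviving strategies — the Row player: {V, W, X, Z}; the Column player: {s1, s3, s4}.

s1, s3, s4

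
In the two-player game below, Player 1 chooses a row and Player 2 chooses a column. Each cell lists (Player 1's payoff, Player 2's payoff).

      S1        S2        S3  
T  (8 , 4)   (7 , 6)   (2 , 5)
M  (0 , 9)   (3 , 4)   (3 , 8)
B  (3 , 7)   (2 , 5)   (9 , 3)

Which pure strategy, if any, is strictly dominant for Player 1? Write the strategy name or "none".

T fails to dominate M at S3 (2<3).
M fails to dominate T at S1 (0<8).
B fails to dominate T at S1 (3<8).
No single strategy dominates all the others.

none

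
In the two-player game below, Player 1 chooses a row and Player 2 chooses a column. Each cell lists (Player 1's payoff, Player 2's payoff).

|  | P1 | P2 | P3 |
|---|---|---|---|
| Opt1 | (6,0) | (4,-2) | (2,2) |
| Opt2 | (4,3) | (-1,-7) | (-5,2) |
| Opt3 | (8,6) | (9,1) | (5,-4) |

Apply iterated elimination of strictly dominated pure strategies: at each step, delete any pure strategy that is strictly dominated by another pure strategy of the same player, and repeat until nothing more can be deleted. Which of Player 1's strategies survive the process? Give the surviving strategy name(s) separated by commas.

Opt3

Player 1's strategy Opt1 is strictly dominated by Opt3 (P1: 8>6, P2: 9>4, P3: 5>2) and is removed.
Row Opt2 is eliminated: Opt3 beats it against every remaining column (P1: 8>4, P2: 9>-1, P3: 5>-5).
For Player 2, P1 strictly dominates P2 on the remaining rows (Opt3: 6>1); eliminate P2.
Column P3 is eliminated: P1 beats it against every remaining row (Opt3: 6>-4).
Among the remaining strategies, none is strictly dominated by another pure strategy of the same player, so the elimination stops.
Surviving strategies — Player 1: {Opt3}; Player 2: {P1}.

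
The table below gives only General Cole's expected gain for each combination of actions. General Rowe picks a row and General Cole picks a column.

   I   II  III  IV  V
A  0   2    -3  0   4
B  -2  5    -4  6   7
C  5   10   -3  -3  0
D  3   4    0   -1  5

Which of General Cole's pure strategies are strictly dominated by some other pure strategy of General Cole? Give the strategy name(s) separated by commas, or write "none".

II strictly dominates I — A: 2>0, B: 5>-2, C: 10>5, D: 4>3.
Nothing dominates II: I at A (2>0); III at A (2>-3); IV at A (2>0); V at C (10>0).
III: dominated, since I does at least as well everywhere (A: 0>-3, B: -2>-4, C: 5>-3, D: 3>0).
IV is strictly dominated by V (A: 4>0, B: 7>6, C: 0>-3, D: 5>-1).
V: no other strategy beats it everywhere (I at A (4>0); II at A (4>2); III at A (4>-3); IV at A (4>0)).

I, III, IV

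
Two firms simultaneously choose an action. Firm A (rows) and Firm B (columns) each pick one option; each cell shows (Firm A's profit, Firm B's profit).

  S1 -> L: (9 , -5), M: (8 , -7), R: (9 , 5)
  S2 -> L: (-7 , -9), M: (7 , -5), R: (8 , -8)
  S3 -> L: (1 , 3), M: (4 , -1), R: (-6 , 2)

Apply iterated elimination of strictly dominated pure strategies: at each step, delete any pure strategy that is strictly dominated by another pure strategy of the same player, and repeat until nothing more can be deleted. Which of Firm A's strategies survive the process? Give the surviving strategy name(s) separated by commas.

S1

Row S2 is eliminated: S1 beats it against every remaining column (L: 9>-7, M: 8>7, R: 9>8).
For Firm A, S1 strictly dominates S3 on the remaining columns (L: 9>1, M: 8>4, R: 9>-6); eliminate S3.
For Firm B, R strictly dominates L on the remaining rows (S1: 5>-5); eliminate L.
Firm B's strategy M is strictly dominated by R (S1: 5>-7) and is removed.
Among the remaining strategies, none is strictly dominated by another pure strategy of the same player, so the elimination stops.
Surviving strategies — Firm A: {S1}; Firm B: {R}.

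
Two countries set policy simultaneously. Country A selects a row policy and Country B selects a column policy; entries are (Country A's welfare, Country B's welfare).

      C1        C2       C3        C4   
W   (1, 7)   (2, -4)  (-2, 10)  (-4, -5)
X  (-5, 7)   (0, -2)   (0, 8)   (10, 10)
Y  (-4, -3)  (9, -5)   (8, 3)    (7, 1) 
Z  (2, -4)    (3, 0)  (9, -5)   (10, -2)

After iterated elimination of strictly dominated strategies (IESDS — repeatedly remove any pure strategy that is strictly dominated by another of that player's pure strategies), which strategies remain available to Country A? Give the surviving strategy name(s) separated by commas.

Row W is eliminated: Z beats it against every remaining column (C1: 2>1, C2: 3>2, C3: 9>-2, C4: 10>-4).
Country B's strategy C1 is strictly dominated by C4 (X: 10>7, Y: 1>-3, Z: -2>-4) and is removed.
Among the remaining strategies, none is strictly dominated by another pure strategy of the same player, so the elimination stops.
Surviving strategies — Country A: {X, Y, Z}; Country B: {C2, C3, C4}.

X, Y, Z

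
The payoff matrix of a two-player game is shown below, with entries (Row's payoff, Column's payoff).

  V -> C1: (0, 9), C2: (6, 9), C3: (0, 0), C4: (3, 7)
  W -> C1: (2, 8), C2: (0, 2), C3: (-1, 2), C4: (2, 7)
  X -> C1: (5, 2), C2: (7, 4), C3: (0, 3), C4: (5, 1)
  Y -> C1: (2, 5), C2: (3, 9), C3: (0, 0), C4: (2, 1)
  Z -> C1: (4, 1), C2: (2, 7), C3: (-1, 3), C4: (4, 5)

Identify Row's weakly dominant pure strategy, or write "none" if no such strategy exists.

X vs V: C1: 5>0, C2: 7>6, C3: 0=0, C4: 5>3.
X vs W: C1: 5>2, C2: 7>0, C3: 0>-1, C4: 5>2.
X vs Y: C1: 5>2, C2: 7>3, C3: 0=0, C4: 5>2.
X vs Z: C1: 5>4, C2: 7>2, C3: 0>-1, C4: 5>4.
X is at least as good as every other strategy against every opponent action, so it is weakly dominant.

X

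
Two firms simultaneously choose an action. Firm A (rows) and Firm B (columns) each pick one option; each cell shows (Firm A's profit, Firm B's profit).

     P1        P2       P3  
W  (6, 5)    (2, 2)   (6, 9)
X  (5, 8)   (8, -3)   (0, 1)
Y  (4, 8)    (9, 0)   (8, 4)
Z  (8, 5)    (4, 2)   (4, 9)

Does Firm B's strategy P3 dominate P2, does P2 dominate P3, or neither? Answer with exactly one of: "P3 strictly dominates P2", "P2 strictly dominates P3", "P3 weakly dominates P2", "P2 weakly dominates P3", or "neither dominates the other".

Compare P3 to P2 across each opponent action: W: 9>2, X: 1>-3, Y: 4>0, Z: 9>2.
Every comparison favours P3, so P3 strictly dominates P2.

P3 strictly dominates P2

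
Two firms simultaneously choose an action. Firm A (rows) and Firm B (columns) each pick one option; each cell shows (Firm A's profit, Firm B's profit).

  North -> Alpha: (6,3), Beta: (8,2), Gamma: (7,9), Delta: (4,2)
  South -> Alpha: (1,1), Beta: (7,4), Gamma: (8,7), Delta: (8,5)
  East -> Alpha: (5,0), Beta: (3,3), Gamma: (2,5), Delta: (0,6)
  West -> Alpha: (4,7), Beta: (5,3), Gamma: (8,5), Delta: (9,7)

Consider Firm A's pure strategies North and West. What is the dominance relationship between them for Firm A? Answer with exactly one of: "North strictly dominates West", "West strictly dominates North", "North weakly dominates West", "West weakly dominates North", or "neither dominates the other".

neither dominates the other

North's payoffs vs West's, by Firm B's action — Alpha: 6>4, Beta: 8>5, Gamma: 7<8, Delta: 4<9.
North does better at Alpha, Beta but worse at Gamma, Delta; neither strategy dominates the other.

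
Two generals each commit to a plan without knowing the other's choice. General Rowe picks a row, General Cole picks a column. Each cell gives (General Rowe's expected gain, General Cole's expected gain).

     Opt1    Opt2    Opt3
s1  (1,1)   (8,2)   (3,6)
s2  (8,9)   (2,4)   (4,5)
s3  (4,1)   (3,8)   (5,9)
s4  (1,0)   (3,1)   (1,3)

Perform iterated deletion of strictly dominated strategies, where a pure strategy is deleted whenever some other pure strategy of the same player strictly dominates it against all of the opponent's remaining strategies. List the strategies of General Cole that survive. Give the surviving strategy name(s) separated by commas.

Opt1, Opt3

For General Cole, Opt3 strictly dominates Opt2 on the remaining rows (s1: 6>2, s2: 5>4, s3: 9>8, s4: 3>1); eliminate Opt2.
For General Rowe, s2 strictly dominates s1 on the remaining columns (Opt1: 8>1, Opt3: 4>3); eliminate s1.
Row s4 is eliminated: s2 beats it against every remaining column (Opt1: 8>1, Opt3: 4>1).
Among the remaining strategies, none is strictly dominated by another pure strategy of the same player, so the elimination stops.
Surviving strategies — General Rowe: {s2, s3}; General Cole: {Opt1, Opt3}.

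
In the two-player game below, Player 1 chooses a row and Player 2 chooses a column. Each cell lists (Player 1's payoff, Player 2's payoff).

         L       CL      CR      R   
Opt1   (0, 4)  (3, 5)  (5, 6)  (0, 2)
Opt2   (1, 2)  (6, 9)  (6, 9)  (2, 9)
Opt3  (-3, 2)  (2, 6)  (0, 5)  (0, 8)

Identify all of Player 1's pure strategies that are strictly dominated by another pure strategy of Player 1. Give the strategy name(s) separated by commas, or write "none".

Opt2 strictly dominates Opt1 — L: 1>0, CL: 6>3, CR: 6>5, R: 2>0.
Nothing dominates Opt2: Opt1 at L (1>0); Opt3 at L (1>-3).
Opt3 is strictly dominated by Opt2 (L: 1>-3, CL: 6>2, CR: 6>0, R: 2>0).

Opt1, Opt3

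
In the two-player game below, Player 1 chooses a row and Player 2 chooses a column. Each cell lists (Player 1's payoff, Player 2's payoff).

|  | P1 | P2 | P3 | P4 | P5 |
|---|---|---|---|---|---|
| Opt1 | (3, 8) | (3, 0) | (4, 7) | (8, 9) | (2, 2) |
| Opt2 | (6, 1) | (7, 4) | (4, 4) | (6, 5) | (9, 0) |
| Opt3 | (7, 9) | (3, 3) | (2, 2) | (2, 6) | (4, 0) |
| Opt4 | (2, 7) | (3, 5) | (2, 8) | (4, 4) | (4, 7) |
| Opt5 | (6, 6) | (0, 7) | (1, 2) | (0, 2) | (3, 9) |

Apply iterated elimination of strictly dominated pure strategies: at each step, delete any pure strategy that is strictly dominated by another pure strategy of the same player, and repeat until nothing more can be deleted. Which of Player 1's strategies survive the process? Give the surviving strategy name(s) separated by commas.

Player 1's strategy Opt4 is strictly dominated by Opt2 (P1: 6>2, P2: 7>3, P3: 4>2, P4: 6>4, P5: 9>4) and is removed.
Player 1's strategy Opt5 is strictly dominated by Opt3 (P1: 7>6, P2: 3>0, P3: 2>1, P4: 2>0, P5: 4>3) and is removed.
For Player 2, P4 strictly dominates P2 on the remaining rows (Opt1: 9>0, Opt2: 5>4, Opt3: 6>3); eliminate P2.
For Player 2, P4 strictly dominates P3 on the remaining rows (Opt1: 9>7, Opt2: 5>4, Opt3: 6>2); eliminate P3.
For Player 2, P1 strictly dominates P5 on the remaining rows (Opt1: 8>2, Opt2: 1>0, Opt3: 9>0); eliminate P5.
Among the remaining strategies, none is strictly dominated by another pure strategy of the same player, so the elimination stops.
Surviving strategies — Player 1: {Opt1, Opt2, Opt3}; Player 2: {P1, P4}.

Opt1, Opt2, Opt3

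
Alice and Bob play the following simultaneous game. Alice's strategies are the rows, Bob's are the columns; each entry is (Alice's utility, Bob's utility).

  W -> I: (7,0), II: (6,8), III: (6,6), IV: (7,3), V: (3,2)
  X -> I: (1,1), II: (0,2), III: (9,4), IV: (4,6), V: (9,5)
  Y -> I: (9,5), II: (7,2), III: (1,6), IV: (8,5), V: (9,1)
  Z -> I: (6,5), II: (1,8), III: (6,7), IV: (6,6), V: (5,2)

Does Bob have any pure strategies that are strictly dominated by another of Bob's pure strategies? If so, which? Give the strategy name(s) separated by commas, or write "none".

I is strictly dominated by III (W: 6>0, X: 4>1, Y: 6>5, Z: 7>5).
II is not dominated — it holds its own against I at W (8>0); III at W (8>6); IV at W (8>3); V at W (8>2).
III: no other strategy beats it everywhere (I at W (6>0); II at X (4>2); IV at W (6>3); V at W (6>2)).
IV is not dominated — it holds its own against I at W (3>0); II at X (6>2); III at X (6>4); V at W (3>2).
V: dominated, since IV does at least as well everywhere (W: 3>2, X: 6>5, Y: 5>1, Z: 6>2).

I, V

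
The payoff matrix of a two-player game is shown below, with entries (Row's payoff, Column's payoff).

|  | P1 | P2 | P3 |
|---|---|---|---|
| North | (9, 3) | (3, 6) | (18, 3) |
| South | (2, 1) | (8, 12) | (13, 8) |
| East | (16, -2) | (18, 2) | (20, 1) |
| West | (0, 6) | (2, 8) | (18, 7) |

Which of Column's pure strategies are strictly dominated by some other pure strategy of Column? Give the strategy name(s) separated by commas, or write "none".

P1: dominated, since P2 does at least as well everywhere (North: 6>3, South: 12>1, East: 2>-2, West: 8>6).
P2 is not dominated — it holds its own against P1 at North (6>3); P3 at North (6>3).
P3: dominated, since P2 does at least as well everywhere (North: 6>3, South: 12>8, East: 2>1, West: 8>7).

P1, P3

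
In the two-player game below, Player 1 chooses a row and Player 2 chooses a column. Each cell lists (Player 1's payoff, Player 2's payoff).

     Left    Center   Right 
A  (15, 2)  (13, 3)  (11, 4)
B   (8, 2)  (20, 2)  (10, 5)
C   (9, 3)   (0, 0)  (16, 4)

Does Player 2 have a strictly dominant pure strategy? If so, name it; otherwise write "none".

Right

Right vs Left: A: 4>2, B: 5>2, C: 4>3.
Right vs Center: A: 4>3, B: 5>2, C: 4>0.
Right strictly beats every other strategy against every opponent action, so it is strictly dominant.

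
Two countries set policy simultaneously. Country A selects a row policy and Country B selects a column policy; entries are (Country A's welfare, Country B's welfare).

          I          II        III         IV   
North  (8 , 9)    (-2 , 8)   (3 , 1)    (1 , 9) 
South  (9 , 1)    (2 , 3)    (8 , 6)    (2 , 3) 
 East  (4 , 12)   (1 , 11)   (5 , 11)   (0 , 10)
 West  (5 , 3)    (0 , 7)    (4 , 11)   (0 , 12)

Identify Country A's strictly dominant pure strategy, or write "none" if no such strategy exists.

South vs North: I: 9>8, II: 2>-2, III: 8>3, IV: 2>1.
South vs East: I: 9>4, II: 2>1, III: 8>5, IV: 2>0.
South vs West: I: 9>5, II: 2>0, III: 8>4, IV: 2>0.
South strictly beats every other strategy against every opponent action, so it is strictly dominant.

South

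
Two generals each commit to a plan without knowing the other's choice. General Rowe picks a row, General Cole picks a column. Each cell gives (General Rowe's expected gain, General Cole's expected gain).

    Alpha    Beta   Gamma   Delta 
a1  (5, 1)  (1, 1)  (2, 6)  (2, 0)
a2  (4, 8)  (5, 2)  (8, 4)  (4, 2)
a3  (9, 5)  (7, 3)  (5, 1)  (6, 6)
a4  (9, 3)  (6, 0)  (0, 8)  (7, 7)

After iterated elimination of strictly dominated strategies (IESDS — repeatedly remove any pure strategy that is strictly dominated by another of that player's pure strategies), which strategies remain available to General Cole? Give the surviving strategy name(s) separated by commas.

Alpha, Gamma, Delta

General Rowe's strategy a1 is strictly dominated by a3 (Alpha: 9>5, Beta: 7>1, Gamma: 5>2, Delta: 6>2) and is removed.
For General Cole, Alpha strictly dominates Beta on the remaining rows (a2: 8>2, a3: 5>3, a4: 3>0); eliminate Beta.
Among the remaining strategies, none is strictly dominated by another pure strategy of the same player, so the elimination stops.
Surviving strategies — General Rowe: {a2, a3, a4}; General Cole: {Alpha, Gamma, Delta}.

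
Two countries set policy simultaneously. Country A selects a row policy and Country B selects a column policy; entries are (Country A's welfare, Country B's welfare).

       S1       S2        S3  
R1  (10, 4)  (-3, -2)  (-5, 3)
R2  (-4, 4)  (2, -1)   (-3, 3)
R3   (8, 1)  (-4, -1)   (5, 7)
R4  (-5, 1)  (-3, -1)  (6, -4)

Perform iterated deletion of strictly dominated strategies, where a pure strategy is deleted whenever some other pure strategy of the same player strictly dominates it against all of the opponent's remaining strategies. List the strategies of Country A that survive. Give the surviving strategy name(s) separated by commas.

Column S2 is eliminated: S1 beats it against every remaining row (R1: 4>-2, R2: 4>-1, R3: 1>-1, R4: 1>-1).
Country A's strategy R2 is strictly dominated by R3 (S1: 8>-4, S3: 5>-3) and is removed.
Among the remaining strategies, none is strictly dominated by another pure strategy of the same player, so the elimination stops.
Surviving strategies — Country A: {R1, R3, R4}; Country B: {S1, S3}.

R1, R3, R4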